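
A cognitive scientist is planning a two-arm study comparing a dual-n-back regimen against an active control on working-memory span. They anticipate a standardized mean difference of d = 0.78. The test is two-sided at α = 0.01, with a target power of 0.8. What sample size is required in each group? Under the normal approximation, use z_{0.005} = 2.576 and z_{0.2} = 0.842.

n = 39 per group

For two independent groups with equal n: n = 2·((z_{α/2} + z_β) / d)².
z_{α/2} + z_β = 2.576 + 0.842 = 3.418.
n = 2 × (3.418 / 0.78)² = 2 × 4.382² = 2 × 19.20 = 38.4.
Round up to the next whole participant.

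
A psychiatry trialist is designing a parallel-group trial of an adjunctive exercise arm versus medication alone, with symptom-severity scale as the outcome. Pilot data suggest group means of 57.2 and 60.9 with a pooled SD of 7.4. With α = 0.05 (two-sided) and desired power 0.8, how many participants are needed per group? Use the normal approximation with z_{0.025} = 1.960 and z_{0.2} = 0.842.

Cohen's d = |M₁ − M₂| / SD_pooled = |57.2 − 60.9| / 7.4 = 3.7 / 7.4 = 0.500.
For two independent groups with equal n: n = 2·((z_{α/2} + z_β) / d)².
z_{α/2} + z_β = 1.960 + 0.842 = 2.802.
n = 2 × (2.802 / 0.500)² = 2 × 5.604² = 2 × 31.40 = 62.8.
Round up to the next whole participant.

n = 63 per group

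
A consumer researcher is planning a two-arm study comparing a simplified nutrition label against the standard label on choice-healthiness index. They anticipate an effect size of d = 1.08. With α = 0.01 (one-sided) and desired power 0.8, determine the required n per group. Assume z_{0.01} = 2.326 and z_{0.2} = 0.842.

For two independent groups with equal n: n = 2·((z_{α} + z_β) / d)².
z_{α} + z_β = 2.326 + 0.842 = 3.168.
n = 2 × (3.168 / 1.08)² = 2 × 2.933² = 2 × 8.60 = 17.2.
Round up to the next whole participant.

n = 18 per group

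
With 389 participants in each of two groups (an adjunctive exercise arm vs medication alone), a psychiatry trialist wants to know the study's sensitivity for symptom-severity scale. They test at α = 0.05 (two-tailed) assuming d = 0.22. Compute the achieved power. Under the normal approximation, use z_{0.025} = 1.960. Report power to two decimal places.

For two equal groups, power = Φ(d·√(n/2) − z_{α/2}).
d·√(n/2) = 0.22 × √(389/2) = 0.22 × 13.946 = 3.068.
z_β = 3.068 − 1.960 = 1.108.
Power = Φ(1.108) = 0.866.

power ≈ 0.87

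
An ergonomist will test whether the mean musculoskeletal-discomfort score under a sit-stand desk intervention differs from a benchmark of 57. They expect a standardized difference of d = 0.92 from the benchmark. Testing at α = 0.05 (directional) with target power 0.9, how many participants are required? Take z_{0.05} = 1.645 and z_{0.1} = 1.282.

n = 11

For a one-sample test: n = ((z_{α} + z_β) / d)².
z_{α} + z_β = 1.645 + 1.282 = 2.927.
n = (2.927 / 0.92)² = 3.182² = 10.12.
Round up.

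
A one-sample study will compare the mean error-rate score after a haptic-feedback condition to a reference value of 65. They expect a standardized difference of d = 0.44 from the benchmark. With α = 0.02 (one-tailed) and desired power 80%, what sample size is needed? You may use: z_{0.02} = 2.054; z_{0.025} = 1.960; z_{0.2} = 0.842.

For a one-sample test: n = ((z_{α} + z_β) / d)².
z_{α} + z_β = 2.054 + 0.842 = 2.896.
n = (2.896 / 0.44)² = 6.582² = 43.32.
Round up.

n = 44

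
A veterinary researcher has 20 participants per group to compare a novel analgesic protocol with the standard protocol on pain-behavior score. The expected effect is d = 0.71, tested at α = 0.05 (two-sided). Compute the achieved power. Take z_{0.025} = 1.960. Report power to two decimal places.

power ≈ 0.61

For two equal groups, power = Φ(d·√(n/2) − z_{α/2}).
d·√(n/2) = 0.71 × √(20/2) = 0.71 × 3.162 = 2.245.
z_β = 2.245 − 1.960 = 0.285.
Power = Φ(0.285) = 0.612.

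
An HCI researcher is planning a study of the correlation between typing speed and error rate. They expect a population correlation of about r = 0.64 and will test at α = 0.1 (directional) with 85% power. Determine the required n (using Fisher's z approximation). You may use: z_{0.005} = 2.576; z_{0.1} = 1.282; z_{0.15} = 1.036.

Fisher's z: C = ½·ln((1+r)/(1−r)) = ½·ln(4.5556) = 0.7582.
n = ((z_{α} + z_β)/C)² + 3.
(1.282 + 1.036) / 0.7582 = 2.318 / 0.7582 = 3.057.
n = 3.057² + 3 = 9.35 + 3 = 12.3.
Round up.

n = 13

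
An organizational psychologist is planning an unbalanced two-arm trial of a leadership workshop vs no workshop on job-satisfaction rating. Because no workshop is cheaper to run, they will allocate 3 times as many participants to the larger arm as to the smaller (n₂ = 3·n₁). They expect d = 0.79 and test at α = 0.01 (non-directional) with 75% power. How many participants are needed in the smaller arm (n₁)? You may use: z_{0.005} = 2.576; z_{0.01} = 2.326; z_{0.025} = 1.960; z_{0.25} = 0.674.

With allocation ratio k = n₂/n₁ = 3, Var(x̄₁−x̄₂) = σ²(1/n₁ + 1/(k·n₁)) = σ²·(k+1)/(k·n₁).
So n₁ = (1 + 1/k)·((z_{α/2} + z_β)/d)² = 1.333 × (3.250/0.79)².
n₁ = 1.333 × 16.92 = 22.6.
Round up: n₁ = 23, giving n₂ = 3 × 23 = 69.

n₁ = 23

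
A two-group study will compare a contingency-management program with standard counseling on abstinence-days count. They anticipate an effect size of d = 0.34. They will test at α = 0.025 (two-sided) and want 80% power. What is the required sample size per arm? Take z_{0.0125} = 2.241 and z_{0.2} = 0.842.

For two independent groups with equal n: n = 2·((z_{α/2} + z_β) / d)².
z_{α/2} + z_β = 2.241 + 0.842 = 3.083.
n = 2 × (3.083 / 0.34)² = 2 × 9.068² = 2 × 82.22 = 164.4.
Round up to the next whole participant.

n = 165 per group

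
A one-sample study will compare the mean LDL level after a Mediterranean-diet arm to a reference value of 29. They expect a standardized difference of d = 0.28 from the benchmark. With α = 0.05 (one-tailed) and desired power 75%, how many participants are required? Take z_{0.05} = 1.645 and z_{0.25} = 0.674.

n = 69

For a one-sample test: n = ((z_{α} + z_β) / d)².
z_{α} + z_β = 1.645 + 0.674 = 2.319.
n = (2.319 / 0.28)² = 8.282² = 68.59.
Round up.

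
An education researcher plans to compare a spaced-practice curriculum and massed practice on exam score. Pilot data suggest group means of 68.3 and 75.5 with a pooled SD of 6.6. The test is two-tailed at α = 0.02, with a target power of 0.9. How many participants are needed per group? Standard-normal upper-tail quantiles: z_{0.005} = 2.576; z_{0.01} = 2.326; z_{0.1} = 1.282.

Cohen's d = |M₁ − M₂| / SD_pooled = |68.3 − 75.5| / 6.6 = 7.2 / 6.6 = 1.091.
For two independent groups with equal n: n = 2·((z_{α/2} + z_β) / d)².
z_{α/2} + z_β = 2.326 + 1.282 = 3.608.
n = 2 × (3.608 / 1.091)² = 2 × 3.307² = 2 × 10.94 = 21.9.
Round up to the next whole participant.

n = 22 per group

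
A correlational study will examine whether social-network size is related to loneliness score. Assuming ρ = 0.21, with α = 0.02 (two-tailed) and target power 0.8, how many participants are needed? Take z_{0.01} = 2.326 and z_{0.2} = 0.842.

n = 224

Fisher's z: C = ½·ln((1+r)/(1−r)) = ½·ln(1.5316) = 0.2132.
n = ((z_{α/2} + z_β)/C)² + 3.
(2.326 + 0.842) / 0.2132 = 3.168 / 0.2132 = 14.859.
n = 14.859² + 3 = 220.80 + 3 = 223.8.
Round up.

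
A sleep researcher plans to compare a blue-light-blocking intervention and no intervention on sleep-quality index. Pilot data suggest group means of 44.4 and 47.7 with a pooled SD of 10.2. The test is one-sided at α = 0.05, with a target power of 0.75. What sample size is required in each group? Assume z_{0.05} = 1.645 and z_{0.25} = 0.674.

Cohen's d = |M₁ − M₂| / SD_pooled = |44.4 − 47.7| / 10.2 = 3.3 / 10.2 = 0.324.
For two independent groups with equal n: n = 2·((z_{α} + z_β) / d)².
z_{α} + z_β = 1.645 + 0.674 = 2.319.
n = 2 × (2.319 / 0.324)² = 2 × 7.157² = 2 × 51.23 = 102.5.
Round up to the next whole participant.

n = 103 per group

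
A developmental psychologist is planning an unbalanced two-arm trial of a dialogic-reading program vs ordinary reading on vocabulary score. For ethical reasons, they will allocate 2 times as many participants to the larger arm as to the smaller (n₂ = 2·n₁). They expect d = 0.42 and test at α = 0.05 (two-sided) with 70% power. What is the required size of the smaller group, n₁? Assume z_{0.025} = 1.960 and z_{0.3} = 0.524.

n₁ = 53

With allocation ratio k = n₂/n₁ = 2, Var(x̄₁−x̄₂) = σ²(1/n₁ + 1/(k·n₁)) = σ²·(k+1)/(k·n₁).
So n₁ = (1 + 1/k)·((z_{α/2} + z_β)/d)² = 1.500 × (2.484/0.42)².
n₁ = 1.500 × 34.98 = 52.5.
Round up: n₁ = 53, giving n₂ = 2 × 53 = 106.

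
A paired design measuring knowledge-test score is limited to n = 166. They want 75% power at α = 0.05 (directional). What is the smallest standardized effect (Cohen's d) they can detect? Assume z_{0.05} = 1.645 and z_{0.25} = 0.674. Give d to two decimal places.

For a single sample (or paired design) of n = 166: d_min = (z_{α} + z_β)/√n.
z-sum = 1.645 + 0.674 = 2.319.
d_min = 2.319 / √166 = 2.319 / 12.884 = 0.180.

d_min ≈ 0.18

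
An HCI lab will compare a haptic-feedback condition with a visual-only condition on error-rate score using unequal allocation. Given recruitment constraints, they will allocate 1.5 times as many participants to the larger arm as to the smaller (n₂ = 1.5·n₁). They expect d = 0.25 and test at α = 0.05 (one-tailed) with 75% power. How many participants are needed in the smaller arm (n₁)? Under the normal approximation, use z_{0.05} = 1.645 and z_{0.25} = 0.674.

With allocation ratio k = n₂/n₁ = 1.5, Var(x̄₁−x̄₂) = σ²(1/n₁ + 1/(k·n₁)) = σ²·(k+1)/(k·n₁).
So n₁ = (1 + 1/k)·((z_{α} + z_β)/d)² = 1.667 × (2.319/0.25)².
n₁ = 1.667 × 86.04 = 143.4.
Round up: n₁ = 144, giving n₂ = 1.5 × 144 = 216.

n₁ = 144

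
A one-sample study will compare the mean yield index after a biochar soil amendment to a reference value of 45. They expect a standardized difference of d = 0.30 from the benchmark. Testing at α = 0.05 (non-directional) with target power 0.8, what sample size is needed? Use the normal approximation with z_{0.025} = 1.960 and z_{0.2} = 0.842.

n = 88

For a one-sample test: n = ((z_{α/2} + z_β) / d)².
z_{α/2} + z_β = 1.960 + 0.842 = 2.802.
n = (2.802 / 0.30)² = 9.340² = 87.24.
Round up.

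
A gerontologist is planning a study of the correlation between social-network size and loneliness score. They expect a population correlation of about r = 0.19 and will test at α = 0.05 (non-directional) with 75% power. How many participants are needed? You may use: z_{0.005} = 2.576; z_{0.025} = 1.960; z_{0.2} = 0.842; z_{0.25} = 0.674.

n = 191

Fisher's z: C = ½·ln((1+r)/(1−r)) = ½·ln(1.4691) = 0.1923.
n = ((z_{α/2} + z_β)/C)² + 3.
(1.960 + 0.674) / 0.1923 = 2.634 / 0.1923 = 13.697.
n = 13.697² + 3 = 187.62 + 3 = 190.6.
Round up.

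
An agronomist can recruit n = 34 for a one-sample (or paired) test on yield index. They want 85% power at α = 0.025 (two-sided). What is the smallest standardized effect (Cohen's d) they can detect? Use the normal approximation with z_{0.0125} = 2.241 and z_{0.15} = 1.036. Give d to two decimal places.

d_min ≈ 0.56

For a single sample (or paired design) of n = 34: d_min = (z_{α/2} + z_β)/√n.
z-sum = 2.241 + 1.036 = 3.277.
d_min = 3.277 / √34 = 3.277 / 5.831 = 0.562.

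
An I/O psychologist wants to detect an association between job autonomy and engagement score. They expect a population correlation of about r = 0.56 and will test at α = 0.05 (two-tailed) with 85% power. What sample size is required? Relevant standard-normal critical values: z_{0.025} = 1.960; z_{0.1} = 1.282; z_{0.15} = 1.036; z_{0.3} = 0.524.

Fisher's z: C = ½·ln((1+r)/(1−r)) = ½·ln(3.5455) = 0.6328.
n = ((z_{α/2} + z_β)/C)² + 3.
(1.960 + 1.036) / 0.6328 = 2.996 / 0.6328 = 4.735.
n = 4.735² + 3 = 22.42 + 3 = 25.4.
Round up.

n = 26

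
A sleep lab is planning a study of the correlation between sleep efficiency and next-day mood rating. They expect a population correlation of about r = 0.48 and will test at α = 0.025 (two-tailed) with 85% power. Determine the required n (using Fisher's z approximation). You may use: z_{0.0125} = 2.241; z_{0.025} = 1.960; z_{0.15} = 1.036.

n = 43

Fisher's z: C = ½·ln((1+r)/(1−r)) = ½·ln(2.8462) = 0.5230.
n = ((z_{α/2} + z_β)/C)² + 3.
(2.241 + 1.036) / 0.5230 = 3.277 / 0.5230 = 6.266.
n = 6.266² + 3 = 39.26 + 3 = 42.3.
Round up.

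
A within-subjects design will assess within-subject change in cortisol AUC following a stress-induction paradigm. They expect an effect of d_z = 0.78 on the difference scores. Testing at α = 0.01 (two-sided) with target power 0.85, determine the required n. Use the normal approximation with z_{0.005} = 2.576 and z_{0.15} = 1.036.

For a paired (one-sample on differences) test: n = ((z_{α/2} + z_β) / d)².
z_{α/2} + z_β = 2.576 + 1.036 = 3.612.
n = (3.612 / 0.78)² = 4.631² = 21.44.
Round up.

n = 22 pairs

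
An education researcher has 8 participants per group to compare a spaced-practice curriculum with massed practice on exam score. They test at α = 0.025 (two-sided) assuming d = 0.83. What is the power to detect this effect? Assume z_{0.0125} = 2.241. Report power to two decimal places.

power ≈ 0.28

For two equal groups, power = Φ(d·√(n/2) − z_{α/2}).
d·√(n/2) = 0.83 × √(8/2) = 0.83 × 2.000 = 1.660.
z_β = 1.660 − 2.241 = -0.581.
Power = Φ(-0.581) = 0.281.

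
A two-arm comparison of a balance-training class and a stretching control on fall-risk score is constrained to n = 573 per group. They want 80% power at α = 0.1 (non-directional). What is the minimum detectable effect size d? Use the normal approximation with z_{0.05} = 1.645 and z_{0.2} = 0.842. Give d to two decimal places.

For two independent groups of n = 573 each: d_min = (z_{α/2} + z_β)·√(2/n).
z-sum = 1.645 + 0.842 = 2.487.
d_min = 2.487 × √(2/573) = 2.487 × 0.0591 = 0.147.

d_min ≈ 0.15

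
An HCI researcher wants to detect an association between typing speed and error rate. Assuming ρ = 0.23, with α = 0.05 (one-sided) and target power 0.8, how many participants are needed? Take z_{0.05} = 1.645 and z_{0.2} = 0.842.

n = 116

Fisher's z: C = ½·ln((1+r)/(1−r)) = ½·ln(1.5974) = 0.2342.
n = ((z_{α} + z_β)/C)² + 3.
(1.645 + 0.842) / 0.2342 = 2.487 / 0.2342 = 10.619.
n = 10.619² + 3 = 112.77 + 3 = 115.8.
Round up.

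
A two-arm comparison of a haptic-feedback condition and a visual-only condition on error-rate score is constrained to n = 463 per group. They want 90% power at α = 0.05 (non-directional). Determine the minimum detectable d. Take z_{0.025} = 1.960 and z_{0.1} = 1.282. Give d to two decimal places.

For two independent groups of n = 463 each: d_min = (z_{α/2} + z_β)·√(2/n).
z-sum = 1.960 + 1.282 = 3.242.
d_min = 3.242 × √(2/463) = 3.242 × 0.0657 = 0.213.

d_min ≈ 0.21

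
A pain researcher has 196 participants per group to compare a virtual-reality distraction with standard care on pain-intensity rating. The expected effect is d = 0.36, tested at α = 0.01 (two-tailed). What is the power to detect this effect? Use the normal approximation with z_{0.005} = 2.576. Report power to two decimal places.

power ≈ 0.84

For two equal groups, power = Φ(d·√(n/2) − z_{α/2}).
d·√(n/2) = 0.36 × √(196/2) = 0.36 × 9.899 = 3.564.
z_β = 3.564 − 2.576 = 0.988.
Power = Φ(0.988) = 0.838.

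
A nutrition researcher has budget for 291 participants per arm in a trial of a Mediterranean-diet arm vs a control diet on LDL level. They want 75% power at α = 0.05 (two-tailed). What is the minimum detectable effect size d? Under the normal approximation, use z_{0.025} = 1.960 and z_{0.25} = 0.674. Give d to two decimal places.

d_min ≈ 0.22

For two independent groups of n = 291 each: d_min = (z_{α/2} + z_β)·√(2/n).
z-sum = 1.960 + 0.674 = 2.634.
d_min = 2.634 × √(2/291) = 2.634 × 0.0829 = 0.218.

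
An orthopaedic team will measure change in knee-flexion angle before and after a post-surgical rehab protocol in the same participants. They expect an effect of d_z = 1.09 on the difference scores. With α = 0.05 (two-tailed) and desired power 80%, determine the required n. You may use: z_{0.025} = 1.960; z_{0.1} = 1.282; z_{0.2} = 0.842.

n = 7 pairs

For a paired (one-sample on differences) test: n = ((z_{α/2} + z_β) / d)².
z_{α/2} + z_β = 1.960 + 0.842 = 2.802.
n = (2.802 / 1.09)² = 2.571² = 6.61.
Round up.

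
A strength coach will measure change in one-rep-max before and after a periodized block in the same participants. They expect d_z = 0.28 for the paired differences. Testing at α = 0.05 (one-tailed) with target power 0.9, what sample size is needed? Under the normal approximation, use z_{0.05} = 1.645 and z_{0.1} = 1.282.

For a paired (one-sample on differences) test: n = ((z_{α} + z_β) / d)².
z_{α} + z_β = 1.645 + 1.282 = 2.927.
n = (2.927 / 0.28)² = 10.454² = 109.28.
Round up.

n = 110 pairs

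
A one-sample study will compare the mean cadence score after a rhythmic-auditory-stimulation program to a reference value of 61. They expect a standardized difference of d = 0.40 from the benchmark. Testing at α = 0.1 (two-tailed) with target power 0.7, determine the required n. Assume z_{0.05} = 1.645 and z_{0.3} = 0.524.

n = 30

For a one-sample test: n = ((z_{α/2} + z_β) / d)².
z_{α/2} + z_β = 1.645 + 0.524 = 2.169.
n = (2.169 / 0.40)² = 5.422² = 29.40.
Round up.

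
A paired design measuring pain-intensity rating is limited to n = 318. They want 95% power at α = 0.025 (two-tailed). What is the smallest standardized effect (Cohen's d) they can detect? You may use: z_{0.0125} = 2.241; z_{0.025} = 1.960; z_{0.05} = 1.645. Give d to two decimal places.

d_min ≈ 0.22

For a single sample (or paired design) of n = 318: d_min = (z_{α/2} + z_β)/√n.
z-sum = 2.241 + 1.645 = 3.886.
d_min = 3.886 / √318 = 3.886 / 17.833 = 0.218.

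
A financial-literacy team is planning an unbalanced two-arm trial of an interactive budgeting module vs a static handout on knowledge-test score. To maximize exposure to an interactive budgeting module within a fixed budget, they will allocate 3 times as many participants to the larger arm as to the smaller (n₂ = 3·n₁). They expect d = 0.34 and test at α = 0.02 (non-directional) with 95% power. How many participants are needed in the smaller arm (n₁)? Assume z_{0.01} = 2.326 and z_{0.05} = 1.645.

With allocation ratio k = n₂/n₁ = 3, Var(x̄₁−x̄₂) = σ²(1/n₁ + 1/(k·n₁)) = σ²·(k+1)/(k·n₁).
So n₁ = (1 + 1/k)·((z_{α/2} + z_β)/d)² = 1.333 × (3.971/0.34)².
n₁ = 1.333 × 136.41 = 181.9.
Round up: n₁ = 182, giving n₂ = 3 × 182 = 546.

n₁ = 182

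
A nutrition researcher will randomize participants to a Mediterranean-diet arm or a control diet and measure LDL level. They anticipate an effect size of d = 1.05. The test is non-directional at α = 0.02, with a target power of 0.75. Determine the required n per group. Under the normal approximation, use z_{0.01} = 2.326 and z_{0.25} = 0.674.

n = 17 per group

For two independent groups with equal n: n = 2·((z_{α/2} + z_β) / d)².
z_{α/2} + z_β = 2.326 + 0.674 = 3.000.
n = 2 × (3.000 / 1.05)² = 2 × 2.857² = 2 × 8.16 = 16.3.
Round up to the next whole participant.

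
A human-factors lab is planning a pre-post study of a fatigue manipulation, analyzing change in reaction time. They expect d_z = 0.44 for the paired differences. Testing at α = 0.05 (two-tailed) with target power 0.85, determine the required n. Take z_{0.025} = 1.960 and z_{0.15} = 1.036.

n = 47 pairs

For a paired (one-sample on differences) test: n = ((z_{α/2} + z_β) / d)².
z_{α/2} + z_β = 1.960 + 1.036 = 2.996.
n = (2.996 / 0.44)² = 6.809² = 46.36.
Round up.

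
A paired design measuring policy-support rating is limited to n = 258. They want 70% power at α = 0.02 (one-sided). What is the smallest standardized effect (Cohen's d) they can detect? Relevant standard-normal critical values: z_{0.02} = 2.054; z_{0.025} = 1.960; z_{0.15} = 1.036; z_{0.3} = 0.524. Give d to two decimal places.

d_min ≈ 0.16

For a single sample (or paired design) of n = 258: d_min = (z_{α} + z_β)/√n.
z-sum = 2.054 + 0.524 = 2.578.
d_min = 2.578 / √258 = 2.578 / 16.062 = 0.160.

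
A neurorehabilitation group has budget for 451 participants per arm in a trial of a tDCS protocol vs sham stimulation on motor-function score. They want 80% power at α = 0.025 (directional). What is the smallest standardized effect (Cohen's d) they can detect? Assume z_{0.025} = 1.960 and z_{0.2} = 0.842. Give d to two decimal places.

d_min ≈ 0.19

For two independent groups of n = 451 each: d_min = (z_{α} + z_β)·√(2/n).
z-sum = 1.960 + 0.842 = 2.802.
d_min = 2.802 × √(2/451) = 2.802 × 0.0666 = 0.187.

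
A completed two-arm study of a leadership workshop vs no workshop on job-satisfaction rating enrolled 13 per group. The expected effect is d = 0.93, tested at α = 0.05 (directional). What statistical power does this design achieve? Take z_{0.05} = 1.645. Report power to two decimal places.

power ≈ 0.77

For two equal groups, power = Φ(d·√(n/2) − z_{α}).
d·√(n/2) = 0.93 × √(13/2) = 0.93 × 2.550 = 2.371.
z_β = 2.371 − 1.645 = 0.726.
Power = Φ(0.726) = 0.766.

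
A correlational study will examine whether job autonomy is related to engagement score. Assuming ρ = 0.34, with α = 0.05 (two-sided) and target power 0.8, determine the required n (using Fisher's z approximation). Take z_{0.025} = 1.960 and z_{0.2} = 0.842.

Fisher's z: C = ½·ln((1+r)/(1−r)) = ½·ln(2.0303) = 0.3541.
n = ((z_{α/2} + z_β)/C)² + 3.
(1.960 + 0.842) / 0.3541 = 2.802 / 0.3541 = 7.913.
n = 7.913² + 3 = 62.62 + 3 = 65.6.
Round up.

n = 66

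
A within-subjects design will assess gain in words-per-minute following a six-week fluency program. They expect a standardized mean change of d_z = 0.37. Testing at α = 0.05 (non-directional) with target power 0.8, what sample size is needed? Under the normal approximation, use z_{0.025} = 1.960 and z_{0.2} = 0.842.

n = 58 pairs

For a paired (one-sample on differences) test: n = ((z_{α/2} + z_β) / d)².
z_{α/2} + z_β = 1.960 + 0.842 = 2.802.
n = (2.802 / 0.37)² = 7.573² = 57.35.
Round up.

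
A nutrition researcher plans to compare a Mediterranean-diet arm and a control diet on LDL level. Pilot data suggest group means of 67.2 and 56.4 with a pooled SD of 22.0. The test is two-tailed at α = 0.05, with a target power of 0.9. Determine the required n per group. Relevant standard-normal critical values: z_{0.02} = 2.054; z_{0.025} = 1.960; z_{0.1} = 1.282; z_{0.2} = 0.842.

Cohen's d = |M₁ − M₂| / SD_pooled = |67.2 − 56.4| / 22.0 = 10.8 / 22.0 = 0.491.
For two independent groups with equal n: n = 2·((z_{α/2} + z_β) / d)².
z_{α/2} + z_β = 1.960 + 1.282 = 3.242.
n = 2 × (3.242 / 0.491)² = 2 × 6.603² = 2 × 43.60 = 87.2.
Round up to the next whole participant.

n = 88 per group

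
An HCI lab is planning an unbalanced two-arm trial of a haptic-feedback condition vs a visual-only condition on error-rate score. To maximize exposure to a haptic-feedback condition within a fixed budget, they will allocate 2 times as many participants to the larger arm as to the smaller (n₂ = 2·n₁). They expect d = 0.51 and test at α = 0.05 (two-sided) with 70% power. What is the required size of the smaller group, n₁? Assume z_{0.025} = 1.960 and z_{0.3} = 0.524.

n₁ = 36

With allocation ratio k = n₂/n₁ = 2, Var(x̄₁−x̄₂) = σ²(1/n₁ + 1/(k·n₁)) = σ²·(k+1)/(k·n₁).
So n₁ = (1 + 1/k)·((z_{α/2} + z_β)/d)² = 1.500 × (2.484/0.51)².
n₁ = 1.500 × 23.72 = 35.6.
Round up: n₁ = 36, giving n₂ = 2 × 36 = 72.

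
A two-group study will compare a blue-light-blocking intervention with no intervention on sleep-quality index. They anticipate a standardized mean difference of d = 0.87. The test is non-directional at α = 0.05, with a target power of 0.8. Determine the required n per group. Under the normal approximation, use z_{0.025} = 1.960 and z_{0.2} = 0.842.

n = 21 per group

For two independent groups with equal n: n = 2·((z_{α/2} + z_β) / d)².
z_{α/2} + z_β = 1.960 + 0.842 = 2.802.
n = 2 × (2.802 / 0.87)² = 2 × 3.221² = 2 × 10.37 = 20.7.
Round up to the next whole participant.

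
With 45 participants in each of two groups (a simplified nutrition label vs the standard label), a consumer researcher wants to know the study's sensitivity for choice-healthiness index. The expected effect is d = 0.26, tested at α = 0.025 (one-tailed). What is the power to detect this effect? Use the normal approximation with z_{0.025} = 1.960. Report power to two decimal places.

For two equal groups, power = Φ(d·√(n/2) − z_{α}).
d·√(n/2) = 0.26 × √(45/2) = 0.26 × 4.743 = 1.233.
z_β = 1.233 − 1.960 = -0.727.
Power = Φ(-0.727) = 0.234.

power ≈ 0.23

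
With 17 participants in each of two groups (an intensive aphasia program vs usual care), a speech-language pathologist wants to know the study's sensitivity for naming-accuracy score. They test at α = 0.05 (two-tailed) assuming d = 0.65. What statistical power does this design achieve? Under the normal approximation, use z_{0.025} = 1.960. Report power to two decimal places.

power ≈ 0.47

For two equal groups, power = Φ(d·√(n/2) − z_{α/2}).
d·√(n/2) = 0.65 × √(17/2) = 0.65 × 2.915 = 1.895.
z_β = 1.895 − 1.960 = -0.065.
Power = Φ(-0.065) = 0.474.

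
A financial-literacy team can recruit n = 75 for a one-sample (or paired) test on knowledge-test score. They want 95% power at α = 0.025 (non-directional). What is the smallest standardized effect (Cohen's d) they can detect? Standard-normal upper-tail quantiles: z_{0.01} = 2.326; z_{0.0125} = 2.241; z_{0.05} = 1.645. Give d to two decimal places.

For a single sample (or paired design) of n = 75: d_min = (z_{α/2} + z_β)/√n.
z-sum = 2.241 + 1.645 = 3.886.
d_min = 3.886 / √75 = 3.886 / 8.660 = 0.449.

d_min ≈ 0.45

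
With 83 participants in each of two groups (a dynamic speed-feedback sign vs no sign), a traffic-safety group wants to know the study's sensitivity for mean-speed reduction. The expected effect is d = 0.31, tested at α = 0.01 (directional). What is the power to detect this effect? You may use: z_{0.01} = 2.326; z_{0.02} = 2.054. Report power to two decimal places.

For two equal groups, power = Φ(d·√(n/2) − z_{α}).
d·√(n/2) = 0.31 × √(83/2) = 0.31 × 6.442 = 1.997.
z_β = 1.997 − 2.326 = -0.329.
Power = Φ(-0.329) = 0.371.

power ≈ 0.37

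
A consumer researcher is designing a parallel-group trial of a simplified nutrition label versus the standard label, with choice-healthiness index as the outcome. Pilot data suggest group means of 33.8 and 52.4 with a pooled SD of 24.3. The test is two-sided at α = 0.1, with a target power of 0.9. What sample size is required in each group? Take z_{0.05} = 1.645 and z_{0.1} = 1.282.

Cohen's d = |M₁ − M₂| / SD_pooled = |33.8 − 52.4| / 24.3 = 18.6 / 24.3 = 0.765.
For two independent groups with equal n: n = 2·((z_{α/2} + z_β) / d)².
z_{α/2} + z_β = 1.645 + 1.282 = 2.927.
n = 2 × (2.927 / 0.765)² = 2 × 3.826² = 2 × 14.64 = 29.3.
Round up to the next whole participant.

n = 30 per group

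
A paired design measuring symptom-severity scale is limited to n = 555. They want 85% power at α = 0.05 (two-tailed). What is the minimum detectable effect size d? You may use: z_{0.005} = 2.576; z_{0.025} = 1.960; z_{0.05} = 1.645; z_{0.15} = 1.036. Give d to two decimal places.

d_min ≈ 0.13

For a single sample (or paired design) of n = 555: d_min = (z_{α/2} + z_β)/√n.
z-sum = 1.960 + 1.036 = 2.996.
d_min = 2.996 / √555 = 2.996 / 23.558 = 0.127.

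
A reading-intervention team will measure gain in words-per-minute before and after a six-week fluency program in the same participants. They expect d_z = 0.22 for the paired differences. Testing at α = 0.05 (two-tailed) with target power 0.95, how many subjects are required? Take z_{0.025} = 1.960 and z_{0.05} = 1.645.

For a paired (one-sample on differences) test: n = ((z_{α/2} + z_β) / d)².
z_{α/2} + z_β = 1.960 + 1.645 = 3.605.
n = (3.605 / 0.22)² = 16.386² = 268.51.
Round up.

n = 269 pairs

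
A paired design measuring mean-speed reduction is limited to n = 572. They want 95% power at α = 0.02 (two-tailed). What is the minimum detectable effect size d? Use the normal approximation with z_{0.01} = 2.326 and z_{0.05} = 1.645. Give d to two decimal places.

For a single sample (or paired design) of n = 572: d_min = (z_{α/2} + z_β)/√n.
z-sum = 2.326 + 1.645 = 3.971.
d_min = 3.971 / √572 = 3.971 / 23.917 = 0.166.

d_min ≈ 0.17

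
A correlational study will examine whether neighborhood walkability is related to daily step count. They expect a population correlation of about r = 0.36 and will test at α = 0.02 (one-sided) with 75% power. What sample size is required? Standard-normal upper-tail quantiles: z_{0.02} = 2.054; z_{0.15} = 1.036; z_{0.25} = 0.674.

Fisher's z: C = ½·ln((1+r)/(1−r)) = ½·ln(2.1250) = 0.3769.
n = ((z_{α} + z_β)/C)² + 3.
(2.054 + 0.674) / 0.3769 = 2.728 / 0.3769 = 7.238.
n = 7.238² + 3 = 52.39 + 3 = 55.4.
Round up.

n = 56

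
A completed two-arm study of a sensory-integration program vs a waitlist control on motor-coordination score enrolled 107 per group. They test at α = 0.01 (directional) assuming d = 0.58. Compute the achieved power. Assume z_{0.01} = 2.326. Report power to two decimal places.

power ≈ 0.97

For two equal groups, power = Φ(d·√(n/2) − z_{α}).
d·√(n/2) = 0.58 × √(107/2) = 0.58 × 7.314 = 4.242.
z_β = 4.242 − 2.326 = 1.916.
Power = Φ(1.916) = 0.972.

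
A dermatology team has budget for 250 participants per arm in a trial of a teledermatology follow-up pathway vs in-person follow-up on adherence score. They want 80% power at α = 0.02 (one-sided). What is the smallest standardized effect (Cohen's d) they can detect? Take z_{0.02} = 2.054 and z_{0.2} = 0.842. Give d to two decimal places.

d_min ≈ 0.26

For two independent groups of n = 250 each: d_min = (z_{α} + z_β)·√(2/n).
z-sum = 2.054 + 0.842 = 2.896.
d_min = 2.896 × √(2/250) = 2.896 × 0.0894 = 0.259.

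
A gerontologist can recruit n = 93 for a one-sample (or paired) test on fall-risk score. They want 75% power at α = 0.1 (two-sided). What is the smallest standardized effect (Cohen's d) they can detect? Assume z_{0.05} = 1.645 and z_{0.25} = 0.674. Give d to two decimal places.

For a single sample (or paired design) of n = 93: d_min = (z_{α/2} + z_β)/√n.
z-sum = 1.645 + 0.674 = 2.319.
d_min = 2.319 / √93 = 2.319 / 9.644 = 0.240.

d_min ≈ 0.24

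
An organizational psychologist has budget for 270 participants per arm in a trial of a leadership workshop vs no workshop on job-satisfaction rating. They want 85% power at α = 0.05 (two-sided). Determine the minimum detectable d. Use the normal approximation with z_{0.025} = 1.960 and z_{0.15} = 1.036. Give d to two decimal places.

For two independent groups of n = 270 each: d_min = (z_{α/2} + z_β)·√(2/n).
z-sum = 1.960 + 1.036 = 2.996.
d_min = 2.996 × √(2/270) = 2.996 × 0.0861 = 0.258.

d_min ≈ 0.26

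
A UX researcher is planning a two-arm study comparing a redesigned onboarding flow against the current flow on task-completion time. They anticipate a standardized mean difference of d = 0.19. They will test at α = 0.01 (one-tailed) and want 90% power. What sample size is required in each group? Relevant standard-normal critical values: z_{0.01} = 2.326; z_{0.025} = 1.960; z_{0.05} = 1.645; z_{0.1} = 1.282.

For two independent groups with equal n: n = 2·((z_{α} + z_β) / d)².
z_{α} + z_β = 2.326 + 1.282 = 3.608.
n = 2 × (3.608 / 0.19)² = 2 × 18.989² = 2 × 360.60 = 721.2.
Round up to the next whole participant.

n = 722 per group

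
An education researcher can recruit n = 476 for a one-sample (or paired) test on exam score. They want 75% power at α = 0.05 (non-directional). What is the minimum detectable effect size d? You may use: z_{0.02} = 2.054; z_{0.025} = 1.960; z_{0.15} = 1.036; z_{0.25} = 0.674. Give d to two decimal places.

For a single sample (or paired design) of n = 476: d_min = (z_{α/2} + z_β)/√n.
z-sum = 1.960 + 0.674 = 2.634.
d_min = 2.634 / √476 = 2.634 / 21.817 = 0.121.

d_min ≈ 0.12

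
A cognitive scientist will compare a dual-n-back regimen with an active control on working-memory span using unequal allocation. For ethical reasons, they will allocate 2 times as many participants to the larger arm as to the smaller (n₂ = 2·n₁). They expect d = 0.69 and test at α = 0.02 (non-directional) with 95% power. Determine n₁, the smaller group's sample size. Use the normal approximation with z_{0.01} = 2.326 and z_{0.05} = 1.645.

With allocation ratio k = n₂/n₁ = 2, Var(x̄₁−x̄₂) = σ²(1/n₁ + 1/(k·n₁)) = σ²·(k+1)/(k·n₁).
So n₁ = (1 + 1/k)·((z_{α/2} + z_β)/d)² = 1.500 × (3.971/0.69)².
n₁ = 1.500 × 33.12 = 49.7.
Round up: n₁ = 50, giving n₂ = 2 × 50 = 100.

n₁ = 50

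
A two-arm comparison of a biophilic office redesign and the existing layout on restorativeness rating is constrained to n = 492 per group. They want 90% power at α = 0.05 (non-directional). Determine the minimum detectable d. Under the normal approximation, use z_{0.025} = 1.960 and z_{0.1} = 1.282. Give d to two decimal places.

For two independent groups of n = 492 each: d_min = (z_{α/2} + z_β)·√(2/n).
z-sum = 1.960 + 1.282 = 3.242.
d_min = 3.242 × √(2/492) = 3.242 × 0.0638 = 0.207.

d_min ≈ 0.21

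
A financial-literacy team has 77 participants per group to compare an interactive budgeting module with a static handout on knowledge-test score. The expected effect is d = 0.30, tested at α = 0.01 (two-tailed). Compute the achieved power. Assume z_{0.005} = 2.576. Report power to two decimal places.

power ≈ 0.24

For two equal groups, power = Φ(d·√(n/2) − z_{α/2}).
d·√(n/2) = 0.30 × √(77/2) = 0.30 × 6.205 = 1.861.
z_β = 1.861 − 2.576 = -0.715.
Power = Φ(-0.715) = 0.237.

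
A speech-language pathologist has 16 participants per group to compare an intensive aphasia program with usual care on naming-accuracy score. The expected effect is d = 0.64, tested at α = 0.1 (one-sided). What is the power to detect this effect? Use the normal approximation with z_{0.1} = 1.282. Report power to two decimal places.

For two equal groups, power = Φ(d·√(n/2) − z_{α}).
d·√(n/2) = 0.64 × √(16/2) = 0.64 × 2.828 = 1.810.
z_β = 1.810 − 1.282 = 0.528.
Power = Φ(0.528) = 0.701.

power ≈ 0.70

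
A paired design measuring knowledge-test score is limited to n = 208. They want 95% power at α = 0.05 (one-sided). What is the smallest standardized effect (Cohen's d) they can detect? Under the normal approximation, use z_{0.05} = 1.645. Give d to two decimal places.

For a single sample (or paired design) of n = 208: d_min = (z_{α} + z_β)/√n.
z-sum = 1.645 + 1.645 = 3.290.
d_min = 3.290 / √208 = 3.290 / 14.422 = 0.228.

d_min ≈ 0.23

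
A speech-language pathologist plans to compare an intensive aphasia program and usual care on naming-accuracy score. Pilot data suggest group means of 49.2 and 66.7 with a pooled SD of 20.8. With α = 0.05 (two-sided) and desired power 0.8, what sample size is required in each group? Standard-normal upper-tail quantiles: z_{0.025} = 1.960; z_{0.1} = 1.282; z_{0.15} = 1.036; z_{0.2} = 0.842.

n = 23 per group

Cohen's d = |M₁ − M₂| / SD_pooled = |49.2 − 66.7| / 20.8 = 17.5 / 20.8 = 0.841.
For two independent groups with equal n: n = 2·((z_{α/2} + z_β) / d)².
z_{α/2} + z_β = 1.960 + 0.842 = 2.802.
n = 2 × (2.802 / 0.841)² = 2 × 3.332² = 2 × 11.10 = 22.2.
Round up to the next whole participant.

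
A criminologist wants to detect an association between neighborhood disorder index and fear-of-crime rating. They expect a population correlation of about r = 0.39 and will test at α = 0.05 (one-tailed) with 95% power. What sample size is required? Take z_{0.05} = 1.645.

Fisher's z: C = ½·ln((1+r)/(1−r)) = ½·ln(2.2787) = 0.4118.
n = ((z_{α} + z_β)/C)² + 3.
(1.645 + 1.645) / 0.4118 = 3.290 / 0.4118 = 7.989.
n = 7.989² + 3 = 63.83 + 3 = 66.8.
Round up.

n = 67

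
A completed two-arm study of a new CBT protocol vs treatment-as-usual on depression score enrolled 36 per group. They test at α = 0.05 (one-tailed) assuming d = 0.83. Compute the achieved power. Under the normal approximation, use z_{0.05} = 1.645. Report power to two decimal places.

power ≈ 0.97

For two equal groups, power = Φ(d·√(n/2) − z_{α}).
d·√(n/2) = 0.83 × √(36/2) = 0.83 × 4.243 = 3.521.
z_β = 3.521 − 1.645 = 1.876.
Power = Φ(1.876) = 0.970.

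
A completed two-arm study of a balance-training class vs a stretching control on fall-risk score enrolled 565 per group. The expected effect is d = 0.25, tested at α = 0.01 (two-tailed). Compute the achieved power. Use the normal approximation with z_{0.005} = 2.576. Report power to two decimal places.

power ≈ 0.95

For two equal groups, power = Φ(d·√(n/2) − z_{α/2}).
d·√(n/2) = 0.25 × √(565/2) = 0.25 × 16.808 = 4.202.
z_β = 4.202 − 2.576 = 1.626.
Power = Φ(1.626) = 0.948.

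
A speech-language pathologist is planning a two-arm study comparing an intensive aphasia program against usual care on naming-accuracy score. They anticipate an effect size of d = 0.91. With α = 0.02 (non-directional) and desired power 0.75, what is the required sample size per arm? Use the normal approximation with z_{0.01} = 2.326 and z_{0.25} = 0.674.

n = 22 per group

For two independent groups with equal n: n = 2·((z_{α/2} + z_β) / d)².
z_{α/2} + z_β = 2.326 + 0.674 = 3.000.
n = 2 × (3.000 / 0.91)² = 2 × 3.297² = 2 × 10.87 = 21.7.
Round up to the next whole participant.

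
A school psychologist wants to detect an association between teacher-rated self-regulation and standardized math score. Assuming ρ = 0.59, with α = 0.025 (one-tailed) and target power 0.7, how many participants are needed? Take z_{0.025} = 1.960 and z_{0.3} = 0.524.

Fisher's z: C = ½·ln((1+r)/(1−r)) = ½·ln(3.8780) = 0.6777.
n = ((z_{α} + z_β)/C)² + 3.
(1.960 + 0.524) / 0.6777 = 2.484 / 0.6777 = 3.665.
n = 3.665² + 3 = 13.43 + 3 = 16.4.
Round up.

n = 17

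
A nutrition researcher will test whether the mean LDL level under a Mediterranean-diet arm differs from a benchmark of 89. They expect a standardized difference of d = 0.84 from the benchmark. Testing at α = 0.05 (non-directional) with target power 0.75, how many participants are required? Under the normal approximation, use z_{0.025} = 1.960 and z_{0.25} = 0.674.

n = 10

For a one-sample test: n = ((z_{α/2} + z_β) / d)².
z_{α/2} + z_β = 1.960 + 0.674 = 2.634.
n = (2.634 / 0.84)² = 3.136² = 9.83.
Round up.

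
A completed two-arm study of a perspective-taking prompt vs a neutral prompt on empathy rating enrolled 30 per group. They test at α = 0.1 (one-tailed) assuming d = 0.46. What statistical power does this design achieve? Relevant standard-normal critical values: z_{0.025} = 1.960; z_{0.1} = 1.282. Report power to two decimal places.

power ≈ 0.69

For two equal groups, power = Φ(d·√(n/2) − z_{α}).
d·√(n/2) = 0.46 × √(30/2) = 0.46 × 3.873 = 1.782.
z_β = 1.782 − 1.282 = 0.500.
Power = Φ(0.500) = 0.691.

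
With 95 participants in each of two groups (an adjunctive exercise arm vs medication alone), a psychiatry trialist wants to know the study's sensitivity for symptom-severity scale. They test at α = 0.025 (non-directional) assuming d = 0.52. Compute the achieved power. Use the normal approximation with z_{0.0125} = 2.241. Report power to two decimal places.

For two equal groups, power = Φ(d·√(n/2) − z_{α/2}).
d·√(n/2) = 0.52 × √(95/2) = 0.52 × 6.892 = 3.584.
z_β = 3.584 − 2.241 = 1.343.
Power = Φ(1.343) = 0.910.

power ≈ 0.91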